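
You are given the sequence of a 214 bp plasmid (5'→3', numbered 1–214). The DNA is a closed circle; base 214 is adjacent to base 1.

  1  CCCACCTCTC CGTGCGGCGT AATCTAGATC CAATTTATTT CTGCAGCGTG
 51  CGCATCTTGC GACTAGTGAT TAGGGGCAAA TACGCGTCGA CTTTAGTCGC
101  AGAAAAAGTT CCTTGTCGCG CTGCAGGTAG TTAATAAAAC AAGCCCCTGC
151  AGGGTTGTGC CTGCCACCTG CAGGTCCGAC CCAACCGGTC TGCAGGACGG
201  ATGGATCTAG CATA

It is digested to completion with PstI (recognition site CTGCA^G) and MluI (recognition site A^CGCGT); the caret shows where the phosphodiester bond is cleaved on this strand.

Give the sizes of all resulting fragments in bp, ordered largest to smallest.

65, 43, 37, 26, 22, 21 bp

PstI sites (CTGCAG) start at positions 41, 121, 147, 168, 190.
PstI cuts after base 5 of each site (before the last base), so after positions 45, 125, 151, 172, 194.
The MluI site (ACGCGT) starts at position 82.
MluI cuts after the first base of each site, so after position 82.
Combined cut positions: 45, 82, 125, 151, 172, 194.
Circular molecule, 6 cuts → 6 fragments:
  46–82 → 37 bp
  83–125 → 43 bp
  126–151 → 26 bp
  152–172 → 21 bp
  173–194 → 22 bp
  195–214 then 1–45 → 20 + 45 = 65 bp
Sorted largest to smallest: 65, 43, 37, 26, 22, 21 bp.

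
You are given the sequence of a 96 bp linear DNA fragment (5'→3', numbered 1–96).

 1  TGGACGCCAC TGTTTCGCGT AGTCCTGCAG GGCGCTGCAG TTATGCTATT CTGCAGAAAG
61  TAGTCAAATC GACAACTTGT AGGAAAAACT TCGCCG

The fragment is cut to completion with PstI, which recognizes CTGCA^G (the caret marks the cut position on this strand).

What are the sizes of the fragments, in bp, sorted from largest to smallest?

41, 29, 16, 10 bp

PstI sites (CTGCAG) start at positions 25, 35, 51.
PstI cuts after base 5 of each site (before the last base), so after positions 29, 39, 55.
Linear molecule, 3 cuts → 4 fragments:
  1–29 → 29 bp
  30–39 → 10 bp
  40–55 → 16 bp
  56–96 → 41 bp
Sorted largest to smallest: 41, 29, 16, 10 bp.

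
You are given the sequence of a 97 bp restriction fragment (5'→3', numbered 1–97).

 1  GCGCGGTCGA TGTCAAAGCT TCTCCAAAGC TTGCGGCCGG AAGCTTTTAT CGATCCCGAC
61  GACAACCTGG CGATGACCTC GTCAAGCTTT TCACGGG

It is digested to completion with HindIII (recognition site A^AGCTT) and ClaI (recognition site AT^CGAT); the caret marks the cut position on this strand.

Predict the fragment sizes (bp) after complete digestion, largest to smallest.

HindIII sites (AAGCTT) start at positions 16, 27, 41, 84.
HindIII cuts after the first base of each site, so after positions 16, 27, 41, 84.
The ClaI site (ATCGAT) starts at position 49.
ClaI cuts after base 2 of each site, so after position 50.
Combined cut positions: 16, 27, 41, 50, 84.
Linear molecule, 5 cuts → 6 fragments:
  1–16 → 16 bp
  17–27 → 11 bp
  28–41 → 14 bp
  42–50 → 9 bp
  51–84 → 34 bp
  85–97 → 13 bp
Sorted largest to smallest: 34, 16, 14, 13, 11, 9 bp.

34, 16, 14, 13, 11, 9 bp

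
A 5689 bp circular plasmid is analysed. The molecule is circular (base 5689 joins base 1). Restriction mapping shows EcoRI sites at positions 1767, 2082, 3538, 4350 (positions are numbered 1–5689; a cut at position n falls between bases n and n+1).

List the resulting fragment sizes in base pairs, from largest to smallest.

3106, 1456, 812, 315 bp

Circular molecule, 4 cuts → 4 fragments:
  2082 − 1767 = 315 bp
  3538 − 2082 = 1456 bp
  4350 − 3538 = 812 bp
  wrap: 5689 − 4350 + 1767 = 3106 bp
Sorted largest to smallest: 3106, 1456, 812, 315 bp.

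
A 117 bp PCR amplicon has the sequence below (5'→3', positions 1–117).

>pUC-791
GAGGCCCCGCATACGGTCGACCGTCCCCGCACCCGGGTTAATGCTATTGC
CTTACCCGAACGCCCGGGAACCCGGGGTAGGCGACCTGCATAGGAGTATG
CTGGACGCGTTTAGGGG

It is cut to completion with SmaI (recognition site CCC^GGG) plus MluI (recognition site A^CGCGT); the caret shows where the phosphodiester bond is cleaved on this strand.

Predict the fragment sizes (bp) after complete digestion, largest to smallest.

SmaI sites (CCCGGG) start at positions 32, 63, 71.
SmaI cuts after base 3 of each site, so after positions 34, 65, 73.
The MluI site (ACGCGT) starts at position 105.
MluI cuts after the first base of each site, so after position 105.
Combined cut positions: 34, 65, 73, 105.
Linear molecule, 4 cuts → 5 fragments:
  1–34 → 34 bp
  35–65 → 31 bp
  66–73 → 8 bp
  74–105 → 32 bp
  106–117 → 12 bp
Sorted largest to smallest: 34, 32, 31, 12, 8 bp.

34, 32, 31, 12, 8 bp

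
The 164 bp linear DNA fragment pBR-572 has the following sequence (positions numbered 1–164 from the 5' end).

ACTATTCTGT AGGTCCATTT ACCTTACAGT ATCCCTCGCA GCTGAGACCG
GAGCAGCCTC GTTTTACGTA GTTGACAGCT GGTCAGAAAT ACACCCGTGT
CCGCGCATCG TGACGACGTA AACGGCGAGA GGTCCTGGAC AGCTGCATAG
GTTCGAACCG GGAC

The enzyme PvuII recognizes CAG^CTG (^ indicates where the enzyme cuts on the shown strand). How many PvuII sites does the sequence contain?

3

CAGCTG occurs starting at positions 39, 76, 140.
PvuII cuts at 3 sites.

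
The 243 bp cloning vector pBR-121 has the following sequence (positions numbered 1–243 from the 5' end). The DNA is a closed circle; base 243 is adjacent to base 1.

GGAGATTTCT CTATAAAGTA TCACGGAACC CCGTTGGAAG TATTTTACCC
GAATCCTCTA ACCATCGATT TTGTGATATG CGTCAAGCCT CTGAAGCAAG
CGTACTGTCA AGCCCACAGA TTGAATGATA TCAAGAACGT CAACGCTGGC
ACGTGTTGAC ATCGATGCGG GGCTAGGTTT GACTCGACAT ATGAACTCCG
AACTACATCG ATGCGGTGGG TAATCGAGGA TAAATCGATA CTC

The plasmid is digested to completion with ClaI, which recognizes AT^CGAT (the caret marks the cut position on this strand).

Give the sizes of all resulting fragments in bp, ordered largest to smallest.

97, 73, 46, 27 bp

ClaI sites (ATCGAT) start at positions 64, 161, 207, 234.
ClaI cuts after base 2 of each site, so after positions 65, 162, 208, 235.
Circular molecule, 4 cuts → 4 fragments:
  66–162 → 97 bp
  163–208 → 46 bp
  209–235 → 27 bp
  236–243 then 1–65 → 8 + 65 = 73 bp
Sorted largest to smallest: 97, 73, 46, 27 bp.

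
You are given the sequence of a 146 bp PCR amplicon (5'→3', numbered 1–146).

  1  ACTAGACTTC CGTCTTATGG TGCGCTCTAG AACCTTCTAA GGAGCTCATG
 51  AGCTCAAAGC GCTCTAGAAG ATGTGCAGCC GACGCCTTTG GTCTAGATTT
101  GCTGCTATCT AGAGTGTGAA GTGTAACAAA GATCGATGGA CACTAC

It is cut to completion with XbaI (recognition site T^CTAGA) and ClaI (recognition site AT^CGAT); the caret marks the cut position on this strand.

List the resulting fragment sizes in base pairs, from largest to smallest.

37, 29, 26, 25, 16, 13 bp

XbaI sites (TCTAGA) start at positions 26, 63, 92, 108.
XbaI cuts after the first base of each site, so after positions 26, 63, 92, 108.
The ClaI site (ATCGAT) starts at position 132.
ClaI cuts after base 2 of each site, so after position 133.
Combined cut positions: 26, 63, 92, 108, 133.
Linear molecule, 5 cuts → 6 fragments:
  1–26 → 26 bp
  27–63 → 37 bp
  64–92 → 29 bp
  93–108 → 16 bp
  109–133 → 25 bp
  134–146 → 13 bp
Sorted largest to smallest: 37, 29, 26, 25, 16, 13 bp.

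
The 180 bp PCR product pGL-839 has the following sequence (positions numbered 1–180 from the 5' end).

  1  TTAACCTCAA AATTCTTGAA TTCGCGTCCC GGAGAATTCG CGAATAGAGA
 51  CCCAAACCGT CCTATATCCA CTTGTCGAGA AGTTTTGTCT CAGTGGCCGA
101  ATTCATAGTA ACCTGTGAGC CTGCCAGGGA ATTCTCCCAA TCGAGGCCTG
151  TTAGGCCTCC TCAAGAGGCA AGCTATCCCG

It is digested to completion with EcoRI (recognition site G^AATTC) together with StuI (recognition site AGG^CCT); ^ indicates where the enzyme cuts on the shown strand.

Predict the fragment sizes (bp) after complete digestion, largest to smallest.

EcoRI sites (GAATTC) start at positions 18, 34, 99, 129.
EcoRI cuts after the first base of each site, so after positions 18, 34, 99, 129.
StuI sites (AGGCCT) start at positions 144, 153.
StuI cuts after base 3 of each site, so after positions 146, 155.
Combined cut positions: 18, 34, 99, 129, 146, 155.
Linear molecule, 6 cuts → 7 fragments:
  1–18 → 18 bp
  19–34 → 16 bp
  35–99 → 65 bp
  100–129 → 30 bp
  130–146 → 17 bp
  147–155 → 9 bp
  156–180 → 25 bp
Sorted largest to smallest: 65, 30, 25, 18, 17, 16, 9 bp.

65, 30, 25, 18, 17, 16, 9 bp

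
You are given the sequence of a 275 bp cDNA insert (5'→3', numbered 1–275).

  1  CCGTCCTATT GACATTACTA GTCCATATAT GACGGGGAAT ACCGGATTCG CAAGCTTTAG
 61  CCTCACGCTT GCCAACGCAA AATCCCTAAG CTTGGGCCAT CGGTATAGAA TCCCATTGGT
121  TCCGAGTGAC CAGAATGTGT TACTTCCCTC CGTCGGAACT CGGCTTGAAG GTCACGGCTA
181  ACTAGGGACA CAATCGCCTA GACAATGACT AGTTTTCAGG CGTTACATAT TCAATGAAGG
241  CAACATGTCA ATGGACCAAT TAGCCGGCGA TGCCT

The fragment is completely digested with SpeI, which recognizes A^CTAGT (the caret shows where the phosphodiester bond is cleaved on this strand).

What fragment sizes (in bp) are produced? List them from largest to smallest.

191, 67, 17 bp

SpeI sites (ACTAGT) start at positions 17, 208.
SpeI cuts after the first base of each site, so after positions 17, 208.
Linear molecule, 2 cuts → 3 fragments:
  1–17 → 17 bp
  18–208 → 191 bp
  209–275 → 67 bp
Sorted largest to smallest: 191, 67, 17 bp.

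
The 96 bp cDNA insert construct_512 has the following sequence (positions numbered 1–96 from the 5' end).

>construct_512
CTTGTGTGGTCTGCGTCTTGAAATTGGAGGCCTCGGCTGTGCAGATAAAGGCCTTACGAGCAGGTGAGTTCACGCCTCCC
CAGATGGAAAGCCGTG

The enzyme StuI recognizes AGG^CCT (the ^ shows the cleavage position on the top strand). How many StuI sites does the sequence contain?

2

AGGCCT occurs starting at positions 28, 49.
StuI cuts at 2 sites.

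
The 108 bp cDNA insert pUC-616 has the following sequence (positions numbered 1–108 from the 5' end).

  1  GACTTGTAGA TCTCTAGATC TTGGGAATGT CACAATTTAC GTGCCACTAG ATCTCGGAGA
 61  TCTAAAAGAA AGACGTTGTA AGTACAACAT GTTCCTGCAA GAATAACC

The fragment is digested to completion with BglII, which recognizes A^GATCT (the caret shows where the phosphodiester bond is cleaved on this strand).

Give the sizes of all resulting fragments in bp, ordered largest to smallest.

BglII sites (AGATCT) start at positions 8, 16, 49, 58.
BglII cuts after the first base of each site, so after positions 8, 16, 49, 58.
Linear molecule, 4 cuts → 5 fragments:
  1–8 → 8 bp
  9–16 → 8 bp
  17–49 → 33 bp
  50–58 → 9 bp
  59–108 → 50 bp
Sorted largest to smallest: 50, 33, 9, 8, 8 bp.

50, 33, 9, 8, 8 bp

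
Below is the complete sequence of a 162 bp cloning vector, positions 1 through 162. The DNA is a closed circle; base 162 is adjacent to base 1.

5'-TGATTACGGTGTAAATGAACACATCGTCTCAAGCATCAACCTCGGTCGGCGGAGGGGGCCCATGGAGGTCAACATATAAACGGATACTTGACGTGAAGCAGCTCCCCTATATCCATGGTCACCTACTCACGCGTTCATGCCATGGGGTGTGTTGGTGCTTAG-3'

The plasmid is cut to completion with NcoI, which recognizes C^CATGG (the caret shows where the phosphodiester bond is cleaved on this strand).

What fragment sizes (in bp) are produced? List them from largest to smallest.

NcoI sites (CCATGG) start at positions 60, 113, 140.
NcoI cuts after the first base of each site, so after positions 60, 113, 140.
Circular molecule, 3 cuts → 3 fragments:
  61–113 → 53 bp
  114–140 → 27 bp
  141–162 then 1–60 → 22 + 60 = 82 bp
Sorted largest to smallest: 82, 53, 27 bp.

82, 53, 27 bp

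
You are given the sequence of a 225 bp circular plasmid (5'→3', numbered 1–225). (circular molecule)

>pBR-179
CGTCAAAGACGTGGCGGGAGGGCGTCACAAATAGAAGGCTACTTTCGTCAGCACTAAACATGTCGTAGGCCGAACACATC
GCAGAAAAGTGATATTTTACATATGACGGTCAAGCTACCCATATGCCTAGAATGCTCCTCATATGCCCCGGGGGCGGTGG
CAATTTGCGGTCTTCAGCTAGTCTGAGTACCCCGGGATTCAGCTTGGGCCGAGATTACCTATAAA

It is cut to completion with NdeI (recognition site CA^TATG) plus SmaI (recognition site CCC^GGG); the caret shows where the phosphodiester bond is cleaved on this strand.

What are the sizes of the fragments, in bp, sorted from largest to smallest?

133, 44, 20, 20, 8 bp

NdeI sites (CATATG) start at positions 100, 120, 140.
NdeI cuts after base 2 of each site, so after positions 101, 121, 141.
SmaI sites (CCCGGG) start at positions 147, 191.
SmaI cuts after base 3 of each site, so after positions 149, 193.
Combined cut positions: 101, 121, 141, 149, 193.
Circular molecule, 5 cuts → 5 fragments:
  102–121 → 20 bp
  122–141 → 20 bp
  142–149 → 8 bp
  150–193 → 44 bp
  194–225 then 1–101 → 32 + 101 = 133 bp
Sorted largest to smallest: 133, 44, 20, 20, 8 bp.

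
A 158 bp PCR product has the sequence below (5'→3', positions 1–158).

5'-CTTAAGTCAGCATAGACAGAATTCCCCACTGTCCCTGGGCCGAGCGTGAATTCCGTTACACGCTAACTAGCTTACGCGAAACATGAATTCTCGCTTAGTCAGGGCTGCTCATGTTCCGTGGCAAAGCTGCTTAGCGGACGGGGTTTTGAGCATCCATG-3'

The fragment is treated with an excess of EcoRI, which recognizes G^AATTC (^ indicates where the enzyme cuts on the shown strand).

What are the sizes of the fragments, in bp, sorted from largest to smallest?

EcoRI sites (GAATTC) start at positions 19, 48, 85.
EcoRI cuts after the first base of each site, so after positions 19, 48, 85.
Linear molecule, 3 cuts → 4 fragments:
  1–19 → 19 bp
  20–48 → 29 bp
  49–85 → 37 bp
  86–158 → 73 bp
Sorted largest to smallest: 73, 37, 29, 19 bp.

73, 37, 29, 19 bp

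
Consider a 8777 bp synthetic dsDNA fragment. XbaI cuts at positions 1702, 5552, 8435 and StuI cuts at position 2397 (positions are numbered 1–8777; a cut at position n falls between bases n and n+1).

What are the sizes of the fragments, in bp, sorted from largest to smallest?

3155, 2883, 1702, 695, 342 bp

Combined cut positions (sorted): 1702, 2397, 5552, 8435.
Linear molecule, 4 cuts → 5 fragments:
  1702 − 0 = 1702 bp
  2397 − 1702 = 695 bp
  5552 − 2397 = 3155 bp
  8435 − 5552 = 2883 bp
  8777 − 8435 = 342 bp
Sorted largest to smallest: 3155, 2883, 1702, 695, 342 bp.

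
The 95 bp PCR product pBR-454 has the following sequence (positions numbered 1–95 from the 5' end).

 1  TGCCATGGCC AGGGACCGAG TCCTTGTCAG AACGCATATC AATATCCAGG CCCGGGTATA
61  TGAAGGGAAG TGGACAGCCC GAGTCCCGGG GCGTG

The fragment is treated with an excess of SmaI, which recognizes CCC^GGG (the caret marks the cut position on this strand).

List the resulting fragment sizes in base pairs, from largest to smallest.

SmaI sites (CCCGGG) start at positions 51, 85.
SmaI cuts after base 3 of each site, so after positions 53, 87.
Linear molecule, 2 cuts → 3 fragments:
  1–53 → 53 bp
  54–87 → 34 bp
  88–95 → 8 bp
Sorted largest to smallest: 53, 34, 8 bp.

53, 34, 8 bp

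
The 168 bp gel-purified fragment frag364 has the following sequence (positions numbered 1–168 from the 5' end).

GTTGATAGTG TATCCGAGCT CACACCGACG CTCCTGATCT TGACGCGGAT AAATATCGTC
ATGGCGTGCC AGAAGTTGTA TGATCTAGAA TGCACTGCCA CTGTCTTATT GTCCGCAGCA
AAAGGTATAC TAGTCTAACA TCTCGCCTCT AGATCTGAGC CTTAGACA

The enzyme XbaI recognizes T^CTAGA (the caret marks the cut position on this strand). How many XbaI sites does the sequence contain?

TCTAGA occurs starting at positions 84, 148.
XbaI cuts at 2 sites.

2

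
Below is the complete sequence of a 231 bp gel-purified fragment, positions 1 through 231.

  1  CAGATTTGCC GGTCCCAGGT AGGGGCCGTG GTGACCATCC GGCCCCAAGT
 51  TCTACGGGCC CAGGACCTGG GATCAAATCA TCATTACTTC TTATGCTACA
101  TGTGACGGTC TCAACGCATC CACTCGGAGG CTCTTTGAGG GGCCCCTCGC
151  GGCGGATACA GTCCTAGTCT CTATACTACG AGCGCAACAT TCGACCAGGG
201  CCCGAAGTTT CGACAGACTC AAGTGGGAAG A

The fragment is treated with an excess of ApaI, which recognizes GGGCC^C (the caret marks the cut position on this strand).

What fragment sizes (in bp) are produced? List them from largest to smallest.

ApaI sites (GGGCCC) start at positions 56, 140, 198.
ApaI cuts after base 5 of each site (before the last base), so after positions 60, 144, 202.
Linear molecule, 3 cuts → 4 fragments:
  1–60 → 60 bp
  61–144 → 84 bp
  145–202 → 58 bp
  203–231 → 29 bp
Sorted largest to smallest: 84, 60, 58, 29 bp.

84, 60, 58, 29 bp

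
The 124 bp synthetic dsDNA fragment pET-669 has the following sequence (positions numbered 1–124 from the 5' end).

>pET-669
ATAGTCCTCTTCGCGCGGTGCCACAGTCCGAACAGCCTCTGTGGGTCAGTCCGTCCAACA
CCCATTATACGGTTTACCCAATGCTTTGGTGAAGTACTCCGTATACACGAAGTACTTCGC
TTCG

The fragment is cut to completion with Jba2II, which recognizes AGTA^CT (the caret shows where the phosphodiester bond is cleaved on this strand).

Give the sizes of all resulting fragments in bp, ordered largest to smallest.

96, 18, 10 bp

Jba2II sites (AGTACT) start at positions 93, 111.
Jba2II cuts after base 4 of each site, so after positions 96, 114.
Linear molecule, 2 cuts → 3 fragments:
  1–96 → 96 bp
  97–114 → 18 bp
  115–124 → 10 bp
Sorted largest to smallest: 96, 18, 10 bp.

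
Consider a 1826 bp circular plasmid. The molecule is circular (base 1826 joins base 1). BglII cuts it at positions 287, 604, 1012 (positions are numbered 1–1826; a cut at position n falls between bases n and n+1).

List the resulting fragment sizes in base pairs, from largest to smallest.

1101, 408, 317 bp

Circular molecule, 3 cuts → 3 fragments:
  604 − 287 = 317 bp
  1012 − 604 = 408 bp
  wrap: 1826 − 1012 + 287 = 1101 bp
Sorted largest to smallest: 1101, 408, 317 bp.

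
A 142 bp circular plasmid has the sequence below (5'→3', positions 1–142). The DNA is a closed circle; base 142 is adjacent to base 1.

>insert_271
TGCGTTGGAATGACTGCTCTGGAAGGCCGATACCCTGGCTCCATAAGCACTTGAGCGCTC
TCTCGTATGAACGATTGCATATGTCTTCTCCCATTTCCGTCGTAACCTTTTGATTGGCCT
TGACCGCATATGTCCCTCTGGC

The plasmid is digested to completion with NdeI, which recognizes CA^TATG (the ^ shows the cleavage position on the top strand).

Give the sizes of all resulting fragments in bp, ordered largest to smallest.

NdeI sites (CATATG) start at positions 78, 127.
NdeI cuts after base 2 of each site, so after positions 79, 128.
Circular molecule, 2 cuts → 2 fragments:
  80–128 → 49 bp
  129–142 then 1–79 → 14 + 79 = 93 bp
Sorted largest to smallest: 93, 49 bp.

93, 49 bp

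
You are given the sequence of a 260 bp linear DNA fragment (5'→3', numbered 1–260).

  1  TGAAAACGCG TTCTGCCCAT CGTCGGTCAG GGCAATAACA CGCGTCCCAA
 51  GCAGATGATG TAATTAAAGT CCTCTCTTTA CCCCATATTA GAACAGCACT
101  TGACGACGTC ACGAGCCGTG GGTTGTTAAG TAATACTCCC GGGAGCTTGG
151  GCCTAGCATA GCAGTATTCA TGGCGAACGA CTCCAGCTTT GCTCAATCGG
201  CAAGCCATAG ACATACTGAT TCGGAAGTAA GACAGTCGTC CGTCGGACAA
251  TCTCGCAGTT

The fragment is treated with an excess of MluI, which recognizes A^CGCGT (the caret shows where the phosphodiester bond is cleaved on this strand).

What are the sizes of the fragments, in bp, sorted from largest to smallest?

220, 34, 6 bp

MluI sites (ACGCGT) start at positions 6, 40.
MluI cuts after the first base of each site, so after positions 6, 40.
Linear molecule, 2 cuts → 3 fragments:
  1–6 → 6 bp
  7–40 → 34 bp
  41–260 → 220 bp
Sorted largest to smallest: 220, 34, 6 bp.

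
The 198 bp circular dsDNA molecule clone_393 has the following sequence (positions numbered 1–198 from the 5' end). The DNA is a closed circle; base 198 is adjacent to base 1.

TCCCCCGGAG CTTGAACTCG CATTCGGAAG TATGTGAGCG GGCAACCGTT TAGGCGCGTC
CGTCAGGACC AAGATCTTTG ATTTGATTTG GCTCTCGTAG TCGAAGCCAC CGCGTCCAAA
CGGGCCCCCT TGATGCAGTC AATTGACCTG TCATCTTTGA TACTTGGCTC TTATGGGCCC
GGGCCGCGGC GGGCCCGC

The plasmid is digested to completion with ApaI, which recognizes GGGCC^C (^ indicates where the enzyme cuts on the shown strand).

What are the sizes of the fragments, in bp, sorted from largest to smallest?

ApaI sites (GGGCCC) start at positions 122, 175, 191.
ApaI cuts after base 5 of each site (before the last base), so after positions 126, 179, 195.
Circular molecule, 3 cuts → 3 fragments:
  127–179 → 53 bp
  180–195 → 16 bp
  196–198 then 1–126 → 3 + 126 = 129 bp
Sorted largest to smallest: 129, 53, 16 bp.

129, 53, 16 bp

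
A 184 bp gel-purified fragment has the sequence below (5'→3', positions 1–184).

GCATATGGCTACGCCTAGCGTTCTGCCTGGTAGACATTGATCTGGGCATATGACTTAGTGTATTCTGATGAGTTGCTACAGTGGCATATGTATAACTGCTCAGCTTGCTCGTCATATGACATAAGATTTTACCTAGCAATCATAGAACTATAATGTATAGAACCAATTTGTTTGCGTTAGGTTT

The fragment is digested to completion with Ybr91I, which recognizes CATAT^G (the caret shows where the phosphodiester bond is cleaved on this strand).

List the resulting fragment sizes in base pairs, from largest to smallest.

67, 45, 38, 28, 6 bp

Ybr91I sites (CATATG) start at positions 2, 47, 85, 113.
Ybr91I cuts after base 5 of each site (before the last base), so after positions 6, 51, 89, 117.
Linear molecule, 4 cuts → 5 fragments:
  1–6 → 6 bp
  7–51 → 45 bp
  52–89 → 38 bp
  90–117 → 28 bp
  118–184 → 67 bp
Sorted largest to smallest: 67, 45, 38, 28, 6 bp.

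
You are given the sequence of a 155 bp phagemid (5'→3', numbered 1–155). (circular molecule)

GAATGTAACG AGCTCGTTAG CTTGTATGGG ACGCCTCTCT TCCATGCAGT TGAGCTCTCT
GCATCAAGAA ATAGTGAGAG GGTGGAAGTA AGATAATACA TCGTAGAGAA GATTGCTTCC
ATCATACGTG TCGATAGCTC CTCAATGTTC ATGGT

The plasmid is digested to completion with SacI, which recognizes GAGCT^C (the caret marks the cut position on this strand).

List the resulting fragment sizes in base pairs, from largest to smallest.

113, 42 bp

SacI sites (GAGCTC) start at positions 10, 52.
SacI cuts after base 5 of each site (before the last base), so after positions 14, 56.
Circular molecule, 2 cuts → 2 fragments:
  15–56 → 42 bp
  57–155 then 1–14 → 99 + 14 = 113 bp
Sorted largest to smallest: 113, 42 bp.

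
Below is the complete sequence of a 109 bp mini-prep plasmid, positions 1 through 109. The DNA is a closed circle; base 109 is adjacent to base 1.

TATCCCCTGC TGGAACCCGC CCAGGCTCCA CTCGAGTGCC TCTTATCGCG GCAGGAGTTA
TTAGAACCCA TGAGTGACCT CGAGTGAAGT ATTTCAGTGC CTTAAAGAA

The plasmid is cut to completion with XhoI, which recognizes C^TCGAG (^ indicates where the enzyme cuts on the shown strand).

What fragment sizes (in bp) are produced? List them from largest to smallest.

XhoI sites (CTCGAG) start at positions 31, 79.
XhoI cuts after the first base of each site, so after positions 31, 79.
Circular molecule, 2 cuts → 2 fragments:
  32–79 → 48 bp
  80–109 then 1–31 → 30 + 31 = 61 bp
Sorted largest to smallest: 61, 48 bp.

61, 48 bp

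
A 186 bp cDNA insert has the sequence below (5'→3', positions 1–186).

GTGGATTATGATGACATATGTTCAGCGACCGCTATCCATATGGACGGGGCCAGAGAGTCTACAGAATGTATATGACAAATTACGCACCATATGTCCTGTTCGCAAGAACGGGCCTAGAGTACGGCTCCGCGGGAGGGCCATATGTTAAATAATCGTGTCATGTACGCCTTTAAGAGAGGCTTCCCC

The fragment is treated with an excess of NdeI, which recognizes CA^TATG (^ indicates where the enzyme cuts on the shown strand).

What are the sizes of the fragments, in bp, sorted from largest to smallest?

NdeI sites (CATATG) start at positions 15, 37, 88, 139.
NdeI cuts after base 2 of each site, so after positions 16, 38, 89, 140.
Linear molecule, 4 cuts → 5 fragments:
  1–16 → 16 bp
  17–38 → 22 bp
  39–89 → 51 bp
  90–140 → 51 bp
  141–186 → 46 bp
Sorted largest to smallest: 51, 51, 46, 22, 16 bp.

51, 51, 46, 22, 16 bp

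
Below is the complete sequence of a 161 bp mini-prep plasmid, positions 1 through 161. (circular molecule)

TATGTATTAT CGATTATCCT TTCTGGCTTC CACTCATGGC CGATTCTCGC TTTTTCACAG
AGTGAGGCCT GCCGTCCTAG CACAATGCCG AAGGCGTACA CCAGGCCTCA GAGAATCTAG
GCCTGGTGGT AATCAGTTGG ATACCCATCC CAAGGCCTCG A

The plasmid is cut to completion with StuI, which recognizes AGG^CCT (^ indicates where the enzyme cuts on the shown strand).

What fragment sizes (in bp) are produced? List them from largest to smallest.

73, 38, 34, 16 bp

StuI sites (AGGCCT) start at positions 65, 103, 119, 153.
StuI cuts after base 3 of each site, so after positions 67, 105, 121, 155.
Circular molecule, 4 cuts → 4 fragments:
  68–105 → 38 bp
  106–121 → 16 bp
  122–155 → 34 bp
  156–161 then 1–67 → 6 + 67 = 73 bp
Sorted largest to smallest: 73, 38, 34, 16 bp.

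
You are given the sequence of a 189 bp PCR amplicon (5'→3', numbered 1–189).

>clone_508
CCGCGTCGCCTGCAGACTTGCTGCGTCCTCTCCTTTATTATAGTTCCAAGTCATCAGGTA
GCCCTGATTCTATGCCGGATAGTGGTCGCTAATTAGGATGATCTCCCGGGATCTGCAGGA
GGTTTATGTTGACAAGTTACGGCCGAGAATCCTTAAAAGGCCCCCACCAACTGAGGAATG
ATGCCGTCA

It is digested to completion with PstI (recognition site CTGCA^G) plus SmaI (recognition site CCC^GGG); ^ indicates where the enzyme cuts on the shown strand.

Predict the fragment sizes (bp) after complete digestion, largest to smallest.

93, 72, 14, 10 bp

PstI sites (CTGCAG) start at positions 10, 113.
PstI cuts after base 5 of each site (before the last base), so after positions 14, 117.
The SmaI site (CCCGGG) starts at position 105.
SmaI cuts after base 3 of each site, so after position 107.
Combined cut positions: 14, 107, 117.
Linear molecule, 3 cuts → 4 fragments:
  1–14 → 14 bp
  15–107 → 93 bp
  108–117 → 10 bp
  118–189 → 72 bp
Sorted largest to smallest: 93, 72, 14, 10 bp.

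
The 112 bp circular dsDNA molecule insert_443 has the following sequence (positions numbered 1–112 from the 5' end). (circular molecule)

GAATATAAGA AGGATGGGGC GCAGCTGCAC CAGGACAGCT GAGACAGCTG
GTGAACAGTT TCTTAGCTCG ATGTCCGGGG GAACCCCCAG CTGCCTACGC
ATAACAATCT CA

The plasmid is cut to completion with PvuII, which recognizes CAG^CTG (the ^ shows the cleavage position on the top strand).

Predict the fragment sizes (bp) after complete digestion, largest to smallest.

PvuII sites (CAGCTG) start at positions 22, 36, 45, 88.
PvuII cuts after base 3 of each site, so after positions 24, 38, 47, 90.
Circular molecule, 4 cuts → 4 fragments:
  25–38 → 14 bp
  39–47 → 9 bp
  48–90 → 43 bp
  91–112 then 1–24 → 22 + 24 = 46 bp
Sorted largest to smallest: 46, 43, 14, 9 bp.

46, 43, 14, 9 bp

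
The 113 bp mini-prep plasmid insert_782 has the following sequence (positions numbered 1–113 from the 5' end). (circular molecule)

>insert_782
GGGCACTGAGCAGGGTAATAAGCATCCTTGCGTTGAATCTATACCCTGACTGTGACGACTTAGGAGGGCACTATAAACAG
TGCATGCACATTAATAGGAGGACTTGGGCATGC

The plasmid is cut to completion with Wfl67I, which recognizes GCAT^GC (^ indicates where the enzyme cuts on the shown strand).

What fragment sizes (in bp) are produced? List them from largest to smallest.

Wfl67I sites (GCATGC) start at positions 82, 108.
Wfl67I cuts after base 4 of each site, so after positions 85, 111.
Circular molecule, 2 cuts → 2 fragments:
  86–111 → 26 bp
  112–113 then 1–85 → 2 + 85 = 87 bp
Sorted largest to smallest: 87, 26 bp.

87, 26 bp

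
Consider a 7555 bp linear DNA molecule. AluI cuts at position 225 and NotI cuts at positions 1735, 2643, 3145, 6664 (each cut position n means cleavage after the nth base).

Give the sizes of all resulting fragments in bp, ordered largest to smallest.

3519, 1510, 908, 891, 502, 225 bp

Combined cut positions (sorted): 225, 1735, 2643, 3145, 6664.
Linear molecule, 5 cuts → 6 fragments:
  225 − 0 = 225 bp
  1735 − 225 = 1510 bp
  2643 − 1735 = 908 bp
  3145 − 2643 = 502 bp
  6664 − 3145 = 3519 bp
  7555 − 6664 = 891 bp
Sorted largest to smallest: 3519, 1510, 908, 891, 502, 225 bp.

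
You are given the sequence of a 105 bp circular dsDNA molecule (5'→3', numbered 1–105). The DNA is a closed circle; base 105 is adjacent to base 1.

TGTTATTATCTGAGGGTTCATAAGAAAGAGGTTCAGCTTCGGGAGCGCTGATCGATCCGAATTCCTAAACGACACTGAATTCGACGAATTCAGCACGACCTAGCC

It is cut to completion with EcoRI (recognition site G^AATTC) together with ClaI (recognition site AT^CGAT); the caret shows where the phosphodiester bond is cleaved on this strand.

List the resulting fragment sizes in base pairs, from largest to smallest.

71, 18, 9, 7 bp

EcoRI sites (GAATTC) start at positions 59, 77, 86.
EcoRI cuts after the first base of each site, so after positions 59, 77, 86.
The ClaI site (ATCGAT) starts at position 51.
ClaI cuts after base 2 of each site, so after position 52.
Combined cut positions: 52, 59, 77, 86.
Circular molecule, 4 cuts → 4 fragments:
  53–59 → 7 bp
  60–77 → 18 bp
  78–86 → 9 bp
  87–105 then 1–52 → 19 + 52 = 71 bp
Sorted largest to smallest: 71, 18, 9, 7 bp.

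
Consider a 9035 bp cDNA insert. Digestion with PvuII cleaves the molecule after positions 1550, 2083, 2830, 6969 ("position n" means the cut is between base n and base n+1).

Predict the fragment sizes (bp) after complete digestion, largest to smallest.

Linear molecule, 4 cuts → 5 fragments:
  1550 − 0 = 1550 bp
  2083 − 1550 = 533 bp
  2830 − 2083 = 747 bp
  6969 − 2830 = 4139 bp
  9035 − 6969 = 2066 bp
Sorted largest to smallest: 4139, 2066, 1550, 747, 533 bp.

4139, 2066, 1550, 747, 533 bp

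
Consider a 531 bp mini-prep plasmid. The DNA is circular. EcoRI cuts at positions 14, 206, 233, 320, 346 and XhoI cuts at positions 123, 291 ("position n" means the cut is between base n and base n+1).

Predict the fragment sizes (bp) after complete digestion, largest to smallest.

199, 109, 83, 58, 29, 27, 26 bp

Combined cut positions (sorted): 14, 123, 206, 233, 291, 320, 346.
Circular molecule, 7 cuts → 7 fragments:
  123 − 14 = 109 bp
  206 − 123 = 83 bp
  233 − 206 = 27 bp
  291 − 233 = 58 bp
  320 − 291 = 29 bp
  346 − 320 = 26 bp
  wrap: 531 − 346 + 14 = 199 bp
Sorted largest to smallest: 199, 109, 83, 58, 29, 27, 26 bp.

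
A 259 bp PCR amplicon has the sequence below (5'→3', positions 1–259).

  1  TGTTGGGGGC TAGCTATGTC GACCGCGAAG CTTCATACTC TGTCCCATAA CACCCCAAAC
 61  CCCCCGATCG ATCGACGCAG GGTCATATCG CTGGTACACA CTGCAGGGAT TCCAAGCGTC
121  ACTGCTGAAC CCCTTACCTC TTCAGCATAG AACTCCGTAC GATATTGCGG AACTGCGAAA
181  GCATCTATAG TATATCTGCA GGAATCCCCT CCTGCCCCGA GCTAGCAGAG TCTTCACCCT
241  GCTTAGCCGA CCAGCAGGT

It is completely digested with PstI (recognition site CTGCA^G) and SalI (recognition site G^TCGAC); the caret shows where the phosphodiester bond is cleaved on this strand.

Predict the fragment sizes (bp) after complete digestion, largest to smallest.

95, 87, 59, 18 bp

PstI sites (CTGCAG) start at positions 101, 196.
PstI cuts after base 5 of each site (before the last base), so after positions 105, 200.
The SalI site (GTCGAC) starts at position 18.
SalI cuts after the first base of each site, so after position 18.
Combined cut positions: 18, 105, 200.
Linear molecule, 3 cuts → 4 fragments:
  1–18 → 18 bp
  19–105 → 87 bp
  106–200 → 95 bp
  201–259 → 59 bp
Sorted largest to smallest: 95, 87, 59, 18 bp.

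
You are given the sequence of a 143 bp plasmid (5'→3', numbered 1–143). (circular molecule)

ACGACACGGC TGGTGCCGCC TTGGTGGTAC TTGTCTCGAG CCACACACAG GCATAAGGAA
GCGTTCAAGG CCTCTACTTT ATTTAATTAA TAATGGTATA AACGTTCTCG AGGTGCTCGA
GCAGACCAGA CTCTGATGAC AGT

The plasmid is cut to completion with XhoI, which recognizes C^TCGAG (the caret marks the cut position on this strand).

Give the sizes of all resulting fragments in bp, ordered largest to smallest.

72, 62, 9 bp

XhoI sites (CTCGAG) start at positions 35, 107, 116.
XhoI cuts after the first base of each site, so after positions 35, 107, 116.
Circular molecule, 3 cuts → 3 fragments:
  36–107 → 72 bp
  108–116 → 9 bp
  117–143 then 1–35 → 27 + 35 = 62 bp
Sorted largest to smallest: 72, 62, 9 bp.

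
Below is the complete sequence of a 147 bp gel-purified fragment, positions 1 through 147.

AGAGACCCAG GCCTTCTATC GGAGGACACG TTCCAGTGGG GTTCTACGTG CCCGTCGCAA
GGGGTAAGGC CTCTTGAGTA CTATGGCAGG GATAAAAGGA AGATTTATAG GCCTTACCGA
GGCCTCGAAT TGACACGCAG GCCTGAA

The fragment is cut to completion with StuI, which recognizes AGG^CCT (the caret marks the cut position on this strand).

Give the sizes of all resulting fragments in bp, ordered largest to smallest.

58, 42, 19, 11, 11, 6 bp

StuI sites (AGGCCT) start at positions 9, 67, 109, 120, 139.
StuI cuts after base 3 of each site, so after positions 11, 69, 111, 122, 141.
Linear molecule, 5 cuts → 6 fragments:
  1–11 → 11 bp
  12–69 → 58 bp
  70–111 → 42 bp
  112–122 → 11 bp
  123–141 → 19 bp
  142–147 → 6 bp
Sorted largest to smallest: 58, 42, 19, 11, 11, 6 bp.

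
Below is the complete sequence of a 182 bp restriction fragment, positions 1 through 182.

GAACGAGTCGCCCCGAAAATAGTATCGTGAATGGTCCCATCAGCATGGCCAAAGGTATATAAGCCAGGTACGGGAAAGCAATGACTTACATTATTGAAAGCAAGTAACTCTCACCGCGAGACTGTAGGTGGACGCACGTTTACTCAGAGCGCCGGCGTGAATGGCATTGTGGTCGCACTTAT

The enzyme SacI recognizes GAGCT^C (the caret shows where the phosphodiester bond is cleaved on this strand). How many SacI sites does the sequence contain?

No occurrence of GAGCTC is present in the sequence.
SacI does not cut: 0 sites.

0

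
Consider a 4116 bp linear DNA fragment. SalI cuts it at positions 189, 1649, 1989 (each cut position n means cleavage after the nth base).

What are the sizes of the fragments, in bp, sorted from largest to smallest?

2127, 1460, 340, 189 bp

Linear molecule, 3 cuts → 4 fragments:
  189 − 0 = 189 bp
  1649 − 189 = 1460 bp
  1989 − 1649 = 340 bp
  4116 − 1989 = 2127 bp
Sorted largest to smallest: 2127, 1460, 340, 189 bp.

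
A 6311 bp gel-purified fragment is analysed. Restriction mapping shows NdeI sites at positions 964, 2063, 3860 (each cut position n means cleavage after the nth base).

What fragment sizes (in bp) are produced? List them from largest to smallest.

2451, 1797, 1099, 964 bp

Linear molecule, 3 cuts → 4 fragments:
  964 − 0 = 964 bp
  2063 − 964 = 1099 bp
  3860 − 2063 = 1797 bp
  6311 − 3860 = 2451 bp
Sorted largest to smallest: 2451, 1797, 1099, 964 bp.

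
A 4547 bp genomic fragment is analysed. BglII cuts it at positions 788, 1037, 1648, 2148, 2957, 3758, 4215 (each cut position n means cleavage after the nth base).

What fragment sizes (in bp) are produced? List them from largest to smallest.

Linear molecule, 7 cuts → 8 fragments:
  788 − 0 = 788 bp
  1037 − 788 = 249 bp
  1648 − 1037 = 611 bp
  2148 − 1648 = 500 bp
  2957 − 2148 = 809 bp
  3758 − 2957 = 801 bp
  4215 − 3758 = 457 bp
  4547 − 4215 = 332 bp
Sorted largest to smallest: 809, 801, 788, 611, 500, 457, 332, 249 bp.

809, 801, 788, 611, 500, 457, 332, 249 bp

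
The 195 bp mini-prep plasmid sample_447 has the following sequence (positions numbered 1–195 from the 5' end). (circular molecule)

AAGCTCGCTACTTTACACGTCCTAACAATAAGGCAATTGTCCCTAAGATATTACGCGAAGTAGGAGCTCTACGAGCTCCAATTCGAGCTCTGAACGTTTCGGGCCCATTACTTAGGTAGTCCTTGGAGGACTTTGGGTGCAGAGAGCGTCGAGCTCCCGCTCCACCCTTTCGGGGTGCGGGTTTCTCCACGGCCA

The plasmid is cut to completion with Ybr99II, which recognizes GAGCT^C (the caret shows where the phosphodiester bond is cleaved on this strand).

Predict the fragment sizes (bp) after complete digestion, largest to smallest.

108, 66, 12, 9 bp

Ybr99II sites (GAGCTC) start at positions 64, 73, 85, 151.
Ybr99II cuts after base 5 of each site (before the last base), so after positions 68, 77, 89, 155.
Circular molecule, 4 cuts → 4 fragments:
  69–77 → 9 bp
  78–89 → 12 bp
  90–155 → 66 bp
  156–195 then 1–68 → 40 + 68 = 108 bp
Sorted largest to smallest: 108, 66, 12, 9 bp.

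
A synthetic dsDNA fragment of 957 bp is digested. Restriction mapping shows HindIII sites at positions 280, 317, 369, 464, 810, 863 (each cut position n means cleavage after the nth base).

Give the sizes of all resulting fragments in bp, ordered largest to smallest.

346, 280, 95, 94, 53, 52, 37 bp

Linear molecule, 6 cuts → 7 fragments:
  280 − 0 = 280 bp
  317 − 280 = 37 bp
  369 − 317 = 52 bp
  464 − 369 = 95 bp
  810 − 464 = 346 bp
  863 − 810 = 53 bp
  957 − 863 = 94 bp
Sorted largest to smallest: 346, 280, 95, 94, 53, 52, 37 bp.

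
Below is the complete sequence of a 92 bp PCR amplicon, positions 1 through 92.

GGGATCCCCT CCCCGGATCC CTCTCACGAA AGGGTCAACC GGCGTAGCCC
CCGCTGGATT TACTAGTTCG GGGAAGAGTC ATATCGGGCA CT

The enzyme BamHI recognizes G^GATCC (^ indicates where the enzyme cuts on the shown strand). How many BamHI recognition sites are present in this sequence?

2

GGATCC occurs starting at positions 2, 15.
BamHI cuts at 2 sites.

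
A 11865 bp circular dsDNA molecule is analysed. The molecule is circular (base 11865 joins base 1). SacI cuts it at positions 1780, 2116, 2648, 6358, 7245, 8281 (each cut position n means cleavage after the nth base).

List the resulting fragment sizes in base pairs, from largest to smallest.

Circular molecule, 6 cuts → 6 fragments:
  2116 − 1780 = 336 bp
  2648 − 2116 = 532 bp
  6358 − 2648 = 3710 bp
  7245 − 6358 = 887 bp
  8281 − 7245 = 1036 bp
  wrap: 11865 − 8281 + 1780 = 5364 bp
Sorted largest to smallest: 5364, 3710, 1036, 887, 532, 336 bp.

5364, 3710, 1036, 887, 532, 336 bp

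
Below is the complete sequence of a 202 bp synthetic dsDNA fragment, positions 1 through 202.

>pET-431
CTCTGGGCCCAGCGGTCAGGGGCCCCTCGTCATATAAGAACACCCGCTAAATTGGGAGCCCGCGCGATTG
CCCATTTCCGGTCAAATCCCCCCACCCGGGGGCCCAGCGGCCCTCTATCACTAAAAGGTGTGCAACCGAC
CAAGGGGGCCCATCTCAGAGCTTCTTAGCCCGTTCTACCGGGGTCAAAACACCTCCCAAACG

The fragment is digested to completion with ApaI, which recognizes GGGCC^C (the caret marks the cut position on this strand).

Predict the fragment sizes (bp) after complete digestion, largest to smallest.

80, 52, 46, 15, 9 bp

ApaI sites (GGGCCC) start at positions 5, 20, 100, 146.
ApaI cuts after base 5 of each site (before the last base), so after positions 9, 24, 104, 150.
Linear molecule, 4 cuts → 5 fragments:
  1–9 → 9 bp
  10–24 → 15 bp
  25–104 → 80 bp
  105–150 → 46 bp
  151–202 → 52 bp
Sorted largest to smallest: 80, 52, 46, 15, 9 bp.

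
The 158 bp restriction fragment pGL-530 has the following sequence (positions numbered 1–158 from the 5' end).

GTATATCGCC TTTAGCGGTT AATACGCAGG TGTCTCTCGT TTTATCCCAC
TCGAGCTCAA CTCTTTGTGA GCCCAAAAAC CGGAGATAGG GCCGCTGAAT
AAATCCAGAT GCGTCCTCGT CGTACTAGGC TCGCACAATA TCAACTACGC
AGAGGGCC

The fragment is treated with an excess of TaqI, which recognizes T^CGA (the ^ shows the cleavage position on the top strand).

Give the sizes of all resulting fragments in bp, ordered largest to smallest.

The TaqI site (TCGA) starts at position 51.
TaqI cuts after the first base of each site, so after position 51.
Linear molecule, 1 cut → 2 fragments:
  1–51 → 51 bp
  52–158 → 107 bp
Sorted largest to smallest: 107, 51 bp.

107, 51 bp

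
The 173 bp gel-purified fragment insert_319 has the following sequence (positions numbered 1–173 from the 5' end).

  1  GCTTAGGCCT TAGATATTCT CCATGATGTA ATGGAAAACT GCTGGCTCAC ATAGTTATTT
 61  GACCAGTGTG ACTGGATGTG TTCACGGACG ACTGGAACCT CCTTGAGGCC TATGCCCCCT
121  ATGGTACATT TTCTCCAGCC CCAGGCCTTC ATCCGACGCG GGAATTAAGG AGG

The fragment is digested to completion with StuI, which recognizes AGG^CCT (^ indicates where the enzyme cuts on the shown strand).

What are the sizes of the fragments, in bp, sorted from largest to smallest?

101, 37, 28, 7 bp

StuI sites (AGGCCT) start at positions 5, 106, 143.
StuI cuts after base 3 of each site, so after positions 7, 108, 145.
Linear molecule, 3 cuts → 4 fragments:
  1–7 → 7 bp
  8–108 → 101 bp
  109–145 → 37 bp
  146–173 → 28 bp
Sorted largest to smallest: 101, 37, 28, 7 bp.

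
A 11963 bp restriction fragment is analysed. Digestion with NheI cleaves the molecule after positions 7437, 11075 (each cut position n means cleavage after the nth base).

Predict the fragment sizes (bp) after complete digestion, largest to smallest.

7437, 3638, 888 bp

Linear molecule, 2 cuts → 3 fragments:
  7437 − 0 = 7437 bp
  11075 − 7437 = 3638 bp
  11963 − 11075 = 888 bp
Sorted largest to smallest: 7437, 3638, 888 bp.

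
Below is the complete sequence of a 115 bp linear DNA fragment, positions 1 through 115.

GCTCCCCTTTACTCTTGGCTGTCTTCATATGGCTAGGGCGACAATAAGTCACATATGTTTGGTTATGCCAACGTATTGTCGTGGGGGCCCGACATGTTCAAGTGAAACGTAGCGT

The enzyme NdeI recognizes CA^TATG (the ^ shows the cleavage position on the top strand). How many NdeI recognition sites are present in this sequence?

2

CATATG occurs starting at positions 26, 52.
NdeI cuts at 2 sites.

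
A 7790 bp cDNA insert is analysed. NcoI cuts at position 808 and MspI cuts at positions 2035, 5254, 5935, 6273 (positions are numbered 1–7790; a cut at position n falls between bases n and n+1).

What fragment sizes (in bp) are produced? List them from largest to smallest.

3219, 1517, 1227, 808, 681, 338 bp

Combined cut positions (sorted): 808, 2035, 5254, 5935, 6273.
Linear molecule, 5 cuts → 6 fragments:
  808 − 0 = 808 bp
  2035 − 808 = 1227 bp
  5254 − 2035 = 3219 bp
  5935 − 5254 = 681 bp
  6273 − 5935 = 338 bp
  7790 − 6273 = 1517 bp
Sorted largest to smallest: 3219, 1517, 1227, 808, 681, 338 bp.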